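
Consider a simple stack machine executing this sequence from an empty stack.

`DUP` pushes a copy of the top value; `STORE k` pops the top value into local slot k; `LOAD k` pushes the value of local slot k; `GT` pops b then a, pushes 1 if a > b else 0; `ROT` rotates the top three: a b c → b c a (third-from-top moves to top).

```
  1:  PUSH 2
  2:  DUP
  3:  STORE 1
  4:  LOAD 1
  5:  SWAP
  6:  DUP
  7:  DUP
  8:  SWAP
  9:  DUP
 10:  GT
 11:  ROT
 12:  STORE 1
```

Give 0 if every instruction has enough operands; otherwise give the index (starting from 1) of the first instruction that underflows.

0

PUSH 2  -> 2
DUP     -> 2 2
STORE 1 -> 2
LOAD 1  -> 2 2
SWAP    -> 2 2
DUP     -> 2 2 2
DUP     -> 2 2 2 2
SWAP    -> 2 2 2 2
DUP     -> 2 2 2 2 2
GT      -> 2 2 2 0
ROT     -> 2 2 0 2
STORE 1 -> 2 2 0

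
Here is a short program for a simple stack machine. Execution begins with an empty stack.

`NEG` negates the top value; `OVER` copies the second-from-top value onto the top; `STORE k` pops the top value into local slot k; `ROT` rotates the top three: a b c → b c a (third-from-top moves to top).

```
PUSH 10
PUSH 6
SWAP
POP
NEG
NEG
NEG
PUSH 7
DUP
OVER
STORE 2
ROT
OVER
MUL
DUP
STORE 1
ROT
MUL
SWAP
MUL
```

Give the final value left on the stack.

PUSH 10 -> [10]
PUSH 6  -> [10, 6]
SWAP    -> [6, 10]
POP     -> [6]
NEG     -> [-6]
NEG     -> [6]
NEG     -> [-6]
PUSH 7  -> [-6, 7]
DUP     -> [-6, 7, 7]
OVER    -> [-6, 7, 7, 7]
STORE 2 -> [-6, 7, 7]
ROT     -> [7, 7, -6]
OVER    -> [7, 7, -6, 7]
MUL     -> [7, 7, -42]
DUP     -> [7, 7, -42, -42]
STORE 1 -> [7, 7, -42]
ROT     -> [7, -42, 7]
MUL     -> [7, -294]
SWAP    -> [-294, 7]
MUL     -> [-2058]

-2058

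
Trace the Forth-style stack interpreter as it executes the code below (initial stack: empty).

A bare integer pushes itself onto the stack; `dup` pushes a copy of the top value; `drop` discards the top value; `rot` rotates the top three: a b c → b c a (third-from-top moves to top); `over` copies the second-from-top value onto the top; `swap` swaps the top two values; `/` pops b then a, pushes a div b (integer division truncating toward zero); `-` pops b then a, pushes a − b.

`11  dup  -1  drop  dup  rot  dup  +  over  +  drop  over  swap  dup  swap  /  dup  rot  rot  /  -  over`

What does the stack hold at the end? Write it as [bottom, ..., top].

[11, -10, 11]

11    11
dup   11 11
-1    11 11 -1
drop  11 11
dup   11 11 11
rot   11 11 11
dup   11 11 11 11
+     11 11 22
over  11 11 22 11
+     11 11 33
drop  11 11
over  11 11 11
swap  11 11 11
dup   11 11 11 11
swap  11 11 11 11
/     11 11 1
dup   11 11 1 1
rot   11 1 1 11
rot   11 1 11 1
/     11 1 11
-     11 -10
over  11 -10 11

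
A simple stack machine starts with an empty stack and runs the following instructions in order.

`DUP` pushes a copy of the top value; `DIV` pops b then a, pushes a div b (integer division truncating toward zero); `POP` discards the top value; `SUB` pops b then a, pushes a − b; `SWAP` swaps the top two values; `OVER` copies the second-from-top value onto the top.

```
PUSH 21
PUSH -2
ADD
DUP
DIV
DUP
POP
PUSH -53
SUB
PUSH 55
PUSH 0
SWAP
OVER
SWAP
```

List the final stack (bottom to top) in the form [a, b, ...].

[54, 0, 0, 55]

PUSH 21  -> [21]
PUSH -2  -> [21, -2]
ADD      -> [19]
DUP      -> [19, 19]
DIV      -> [1]
DUP      -> [1, 1]
POP      -> [1]
PUSH -53 -> [1, -53]
SUB      -> [54]
PUSH 55  -> [54, 55]
PUSH 0   -> [54, 55, 0]
SWAP     -> [54, 0, 55]
OVER     -> [54, 0, 55, 0]
SWAP     -> [54, 0, 0, 55]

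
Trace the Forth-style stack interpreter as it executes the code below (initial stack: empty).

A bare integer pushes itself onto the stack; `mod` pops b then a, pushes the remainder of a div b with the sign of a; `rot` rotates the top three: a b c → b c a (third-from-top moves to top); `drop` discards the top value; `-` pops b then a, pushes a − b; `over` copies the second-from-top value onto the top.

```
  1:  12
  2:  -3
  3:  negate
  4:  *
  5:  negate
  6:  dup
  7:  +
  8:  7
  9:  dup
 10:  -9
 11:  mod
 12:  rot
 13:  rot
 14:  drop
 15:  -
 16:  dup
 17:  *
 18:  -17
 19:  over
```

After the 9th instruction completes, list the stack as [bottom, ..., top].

[-72, 7, 7]

12      12
-3      12 -3
negate  12 3
*       36
negate  -36
dup     -36 -36
+       -72
7       -72 7
dup     -72 7 7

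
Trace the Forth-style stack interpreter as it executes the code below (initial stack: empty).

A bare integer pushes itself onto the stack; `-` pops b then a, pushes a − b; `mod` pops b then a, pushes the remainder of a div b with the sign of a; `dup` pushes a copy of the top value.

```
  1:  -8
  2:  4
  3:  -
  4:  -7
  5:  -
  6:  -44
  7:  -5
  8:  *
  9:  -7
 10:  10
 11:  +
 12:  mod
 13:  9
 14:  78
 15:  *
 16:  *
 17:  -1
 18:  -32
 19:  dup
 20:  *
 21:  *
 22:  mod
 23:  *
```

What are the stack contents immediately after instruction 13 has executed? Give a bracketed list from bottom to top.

[-5, 1, 9]

-8  → -8
4   → -8 4
-   → -12
-7  → -12 -7
-   → -5
-44 → -5 -44
-5  → -5 -44 -5
*   → -5 220
-7  → -5 220 -7
10  → -5 220 -7 10
+   → -5 220 3
mod → -5 1
9   → -5 1 9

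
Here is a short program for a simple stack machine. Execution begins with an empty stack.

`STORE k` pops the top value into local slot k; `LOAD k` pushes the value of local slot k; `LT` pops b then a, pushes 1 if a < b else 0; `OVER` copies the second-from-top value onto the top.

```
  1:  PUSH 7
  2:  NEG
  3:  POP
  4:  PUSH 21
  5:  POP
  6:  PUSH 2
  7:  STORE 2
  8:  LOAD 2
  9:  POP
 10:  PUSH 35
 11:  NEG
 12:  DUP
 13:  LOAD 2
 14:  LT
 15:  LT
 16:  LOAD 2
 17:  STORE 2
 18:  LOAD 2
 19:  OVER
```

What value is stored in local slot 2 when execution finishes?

PUSH 7  -> [7]
NEG     -> [-7]
POP     -> []
PUSH 21 -> [21]
POP     -> []
PUSH 2  -> [2]
STORE 2 -> []
LOAD 2  -> [2]
POP     -> []
PUSH 35 -> [35]
NEG     -> [-35]
DUP     -> [-35, -35]
LOAD 2  -> [-35, -35, 2]
LT      -> [-35, 1]
LT      -> [1]
LOAD 2  -> [1, 2]
STORE 2 -> [1]
LOAD 2  -> [1, 2]
OVER    -> [1, 2, 1]

2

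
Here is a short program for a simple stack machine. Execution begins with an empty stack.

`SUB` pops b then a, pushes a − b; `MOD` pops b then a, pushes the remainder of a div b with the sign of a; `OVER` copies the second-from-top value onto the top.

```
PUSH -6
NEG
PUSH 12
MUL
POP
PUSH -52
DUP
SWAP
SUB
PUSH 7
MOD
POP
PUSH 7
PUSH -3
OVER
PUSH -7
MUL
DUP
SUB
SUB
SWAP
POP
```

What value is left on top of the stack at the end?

-3

PUSH -6   -6
NEG       6
PUSH 12   6 12
MUL       72
POP       (empty)
PUSH -52  -52
DUP       -52 -52
SWAP      -52 -52
SUB       0
PUSH 7    0 7
MOD       0
POP       (empty)
PUSH 7    7
PUSH -3   7 -3
OVER      7 -3 7
PUSH -7   7 -3 7 -7
MUL       7 -3 -49
DUP       7 -3 -49 -49
SUB       7 -3 0
SUB       7 -3
SWAP      -3 7
POP       -3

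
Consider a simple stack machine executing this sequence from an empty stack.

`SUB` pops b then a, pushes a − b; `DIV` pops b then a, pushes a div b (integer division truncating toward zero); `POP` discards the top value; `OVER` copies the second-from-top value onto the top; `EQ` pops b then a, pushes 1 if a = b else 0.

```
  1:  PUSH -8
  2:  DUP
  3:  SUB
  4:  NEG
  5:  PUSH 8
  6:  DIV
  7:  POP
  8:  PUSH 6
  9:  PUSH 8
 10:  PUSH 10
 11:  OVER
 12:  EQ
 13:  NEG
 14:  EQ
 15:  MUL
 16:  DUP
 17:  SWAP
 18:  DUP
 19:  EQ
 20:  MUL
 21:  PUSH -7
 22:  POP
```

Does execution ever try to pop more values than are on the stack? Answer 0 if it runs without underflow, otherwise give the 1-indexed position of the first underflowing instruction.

0

PUSH -8 → [-8]
DUP     → [-8, -8]
SUB     → [0]
NEG     → [0]
PUSH 8  → [0, 8]
DIV     → [0]
POP     → []
PUSH 6  → [6]
PUSH 8  → [6, 8]
PUSH 10 → [6, 8, 10]
OVER    → [6, 8, 10, 8]
EQ      → [6, 8, 0]
NEG     → [6, 8, 0]
EQ      → [6, 0]
MUL     → [0]
DUP     → [0, 0]
SWAP    → [0, 0]
DUP     → [0, 0, 0]
EQ      → [0, 1]
MUL     → [0]
PUSH -7 → [0, -7]
POP     → [0]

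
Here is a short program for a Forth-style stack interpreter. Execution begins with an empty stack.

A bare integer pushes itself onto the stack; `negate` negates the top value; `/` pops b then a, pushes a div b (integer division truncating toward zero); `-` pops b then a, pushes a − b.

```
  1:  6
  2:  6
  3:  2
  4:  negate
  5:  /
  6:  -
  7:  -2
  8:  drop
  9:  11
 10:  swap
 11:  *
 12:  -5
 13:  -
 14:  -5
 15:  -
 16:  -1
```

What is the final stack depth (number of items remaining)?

6       [6]
6       [6, 6]
2       [6, 6, 2]
negate  [6, 6, -2]
/       [6, -3]
-       [9]
-2      [9, -2]
drop    [9]
11      [9, 11]
swap    [11, 9]
*       [99]
-5      [99, -5]
-       [104]
-5      [104, -5]
-       [109]
-1      [109, -1]

2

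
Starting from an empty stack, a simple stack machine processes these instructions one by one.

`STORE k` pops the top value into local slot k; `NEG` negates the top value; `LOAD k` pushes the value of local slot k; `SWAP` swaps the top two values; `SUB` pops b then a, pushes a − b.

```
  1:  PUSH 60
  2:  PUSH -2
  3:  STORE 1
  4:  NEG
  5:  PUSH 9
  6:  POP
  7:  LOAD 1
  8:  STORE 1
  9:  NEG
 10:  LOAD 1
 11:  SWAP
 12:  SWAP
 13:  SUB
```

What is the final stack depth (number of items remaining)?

PUSH 60 → [60]
PUSH -2 → [60, -2]
STORE 1 → [60]
NEG     → [-60]
PUSH 9  → [-60, 9]
POP     → [-60]
LOAD 1  → [-60, -2]
STORE 1 → [-60]
NEG     → [60]
LOAD 1  → [60, -2]
SWAP    → [-2, 60]
SWAP    → [60, -2]
SUB     → [62]

1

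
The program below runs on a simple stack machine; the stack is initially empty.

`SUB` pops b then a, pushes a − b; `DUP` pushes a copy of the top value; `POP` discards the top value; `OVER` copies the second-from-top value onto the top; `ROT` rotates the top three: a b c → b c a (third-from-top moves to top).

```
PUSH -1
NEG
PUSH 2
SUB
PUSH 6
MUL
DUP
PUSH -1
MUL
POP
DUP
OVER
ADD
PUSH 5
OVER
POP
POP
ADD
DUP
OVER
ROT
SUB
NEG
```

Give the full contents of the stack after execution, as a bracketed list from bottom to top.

[-18, 0]

PUSH -1 -> -1
NEG     -> 1
PUSH 2  -> 1 2
SUB     -> -1
PUSH 6  -> -1 6
MUL     -> -6
DUP     -> -6 -6
PUSH -1 -> -6 -6 -1
MUL     -> -6 6
POP     -> -6
DUP     -> -6 -6
OVER    -> -6 -6 -6
ADD     -> -6 -12
PUSH 5  -> -6 -12 5
OVER    -> -6 -12 5 -12
POP     -> -6 -12 5
POP     -> -6 -12
ADD     -> -18
DUP     -> -18 -18
OVER    -> -18 -18 -18
ROT     -> -18 -18 -18
SUB     -> -18 0
NEG     -> -18 0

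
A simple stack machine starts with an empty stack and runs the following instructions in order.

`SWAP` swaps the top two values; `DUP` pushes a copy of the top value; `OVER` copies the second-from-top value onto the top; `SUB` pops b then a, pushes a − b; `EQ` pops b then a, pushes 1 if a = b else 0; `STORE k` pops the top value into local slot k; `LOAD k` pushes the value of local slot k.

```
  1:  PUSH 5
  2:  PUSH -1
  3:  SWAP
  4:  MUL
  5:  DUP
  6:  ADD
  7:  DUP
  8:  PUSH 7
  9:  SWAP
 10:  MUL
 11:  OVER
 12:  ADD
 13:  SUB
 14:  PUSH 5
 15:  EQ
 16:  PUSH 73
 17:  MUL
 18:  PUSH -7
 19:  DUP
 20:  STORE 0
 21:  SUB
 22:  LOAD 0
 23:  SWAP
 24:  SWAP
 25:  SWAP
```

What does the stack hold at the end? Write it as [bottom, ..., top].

PUSH 5   [5]
PUSH -1  [5, -1]
SWAP     [-1, 5]
MUL      [-5]
DUP      [-5, -5]
ADD      [-10]
DUP      [-10, -10]
PUSH 7   [-10, -10, 7]
SWAP     [-10, 7, -10]
MUL      [-10, -70]
OVER     [-10, -70, -10]
ADD      [-10, -80]
SUB      [70]
PUSH 5   [70, 5]
EQ       [0]
PUSH 73  [0, 73]
MUL      [0]
PUSH -7  [0, -7]
DUP      [0, -7, -7]
STORE 0  [0, -7]
SUB      [7]
LOAD 0   [7, -7]
SWAP     [-7, 7]
SWAP     [7, -7]
SWAP     [-7, 7]

[-7, 7]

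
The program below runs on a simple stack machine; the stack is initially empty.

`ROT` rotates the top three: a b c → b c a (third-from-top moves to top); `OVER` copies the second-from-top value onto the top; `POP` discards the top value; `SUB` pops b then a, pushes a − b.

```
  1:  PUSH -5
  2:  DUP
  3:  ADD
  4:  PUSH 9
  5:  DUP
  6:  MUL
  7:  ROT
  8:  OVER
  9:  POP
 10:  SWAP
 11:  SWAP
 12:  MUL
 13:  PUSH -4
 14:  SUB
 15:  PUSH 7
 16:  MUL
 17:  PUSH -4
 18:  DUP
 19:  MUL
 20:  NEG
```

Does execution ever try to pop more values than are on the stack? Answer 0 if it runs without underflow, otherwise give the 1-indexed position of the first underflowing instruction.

PUSH -5 -> -5
DUP     -> -5 -5
ADD     -> -10
PUSH 9  -> -10 9
DUP     -> -10 9 9
MUL     -> -10 81
ROT  — needs 3 operands, stack has 2 → underflow

7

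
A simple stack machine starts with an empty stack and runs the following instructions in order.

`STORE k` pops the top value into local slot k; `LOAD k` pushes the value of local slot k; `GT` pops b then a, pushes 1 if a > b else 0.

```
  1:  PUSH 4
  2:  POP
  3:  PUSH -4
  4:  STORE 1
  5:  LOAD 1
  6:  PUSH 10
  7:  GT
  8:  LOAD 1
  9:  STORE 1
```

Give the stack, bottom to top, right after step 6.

PUSH 4  → 4
POP     → (empty)
PUSH -4 → -4
STORE 1 → (empty)
LOAD 1  → -4
PUSH 10 → -4 10

[-4, 10]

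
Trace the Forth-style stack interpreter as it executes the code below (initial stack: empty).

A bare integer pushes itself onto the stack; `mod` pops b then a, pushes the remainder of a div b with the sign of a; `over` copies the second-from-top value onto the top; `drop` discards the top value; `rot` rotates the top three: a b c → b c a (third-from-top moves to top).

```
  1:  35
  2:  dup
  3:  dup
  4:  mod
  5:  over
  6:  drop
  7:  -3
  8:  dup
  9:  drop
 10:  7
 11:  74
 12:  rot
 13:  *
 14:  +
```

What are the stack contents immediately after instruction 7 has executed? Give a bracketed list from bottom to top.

35   → [35]
dup  → [35, 35]
dup  → [35, 35, 35]
mod  → [35, 0]
over → [35, 0, 35]
drop → [35, 0]
-3   → [35, 0, -3]

[35, 0, -3]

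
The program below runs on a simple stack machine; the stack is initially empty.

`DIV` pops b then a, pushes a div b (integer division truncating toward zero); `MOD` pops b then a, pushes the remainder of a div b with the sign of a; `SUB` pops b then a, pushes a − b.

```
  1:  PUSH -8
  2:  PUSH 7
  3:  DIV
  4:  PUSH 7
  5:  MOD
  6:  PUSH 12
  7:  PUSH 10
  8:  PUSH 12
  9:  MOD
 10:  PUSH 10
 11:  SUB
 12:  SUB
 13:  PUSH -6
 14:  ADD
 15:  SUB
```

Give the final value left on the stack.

-7

PUSH -8 : -8
PUSH 7  : -8 7
DIV     : -1
PUSH 7  : -1 7
MOD     : -1
PUSH 12 : -1 12
PUSH 10 : -1 12 10
PUSH 12 : -1 12 10 12
MOD     : -1 12 10
PUSH 10 : -1 12 10 10
SUB     : -1 12 0
SUB     : -1 12
PUSH -6 : -1 12 -6
ADD     : -1 6
SUB     : -7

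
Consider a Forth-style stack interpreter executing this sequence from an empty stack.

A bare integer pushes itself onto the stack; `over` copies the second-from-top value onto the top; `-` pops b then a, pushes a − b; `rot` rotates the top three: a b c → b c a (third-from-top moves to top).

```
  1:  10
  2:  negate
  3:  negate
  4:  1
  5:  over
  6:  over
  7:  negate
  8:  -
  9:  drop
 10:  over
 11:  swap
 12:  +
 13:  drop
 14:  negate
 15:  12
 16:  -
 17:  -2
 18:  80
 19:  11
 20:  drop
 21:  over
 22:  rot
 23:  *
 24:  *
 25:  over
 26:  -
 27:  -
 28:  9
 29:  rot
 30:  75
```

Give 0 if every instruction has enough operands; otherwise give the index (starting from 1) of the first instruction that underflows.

10     → 10
negate → -10
negate → 10
1      → 10 1
over   → 10 1 10
over   → 10 1 10 1
negate → 10 1 10 -1
-      → 10 1 11
drop   → 10 1
over   → 10 1 10
swap   → 10 10 1
+      → 10 11
drop   → 10
negate → -10
12     → -10 12
-      → -22
-2     → -22 -2
80     → -22 -2 80
11     → -22 -2 80 11
drop   → -22 -2 80
over   → -22 -2 80 -2
rot    → -22 80 -2 -2
*      → -22 80 4
*      → -22 320
over   → -22 320 -22
-      → -22 342
-      → -364
9      → -364 9
rot  — needs 3 operands, stack has 2 → underflow

29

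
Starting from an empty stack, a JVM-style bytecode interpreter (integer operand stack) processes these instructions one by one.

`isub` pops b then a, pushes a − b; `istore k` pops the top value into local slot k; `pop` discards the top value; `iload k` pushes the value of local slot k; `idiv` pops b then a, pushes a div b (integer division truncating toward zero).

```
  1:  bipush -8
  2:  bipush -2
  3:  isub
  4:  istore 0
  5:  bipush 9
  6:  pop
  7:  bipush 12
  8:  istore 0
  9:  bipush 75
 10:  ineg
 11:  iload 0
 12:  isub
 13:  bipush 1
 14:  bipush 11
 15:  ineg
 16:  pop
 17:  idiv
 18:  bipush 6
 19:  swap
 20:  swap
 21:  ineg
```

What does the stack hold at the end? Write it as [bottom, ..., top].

[-87, -6]

bipush -8 : -8
bipush -2 : -8 -2
isub      : -6
istore 0  : (empty)
bipush 9  : 9
pop       : (empty)
bipush 12 : 12
istore 0  : (empty)
bipush 75 : 75
ineg      : -75
iload 0   : -75 12
isub      : -87
bipush 1  : -87 1
bipush 11 : -87 1 11
ineg      : -87 1 -11
pop       : -87 1
idiv      : -87
bipush 6  : -87 6
swap      : 6 -87
swap      : -87 6
ineg      : -87 -6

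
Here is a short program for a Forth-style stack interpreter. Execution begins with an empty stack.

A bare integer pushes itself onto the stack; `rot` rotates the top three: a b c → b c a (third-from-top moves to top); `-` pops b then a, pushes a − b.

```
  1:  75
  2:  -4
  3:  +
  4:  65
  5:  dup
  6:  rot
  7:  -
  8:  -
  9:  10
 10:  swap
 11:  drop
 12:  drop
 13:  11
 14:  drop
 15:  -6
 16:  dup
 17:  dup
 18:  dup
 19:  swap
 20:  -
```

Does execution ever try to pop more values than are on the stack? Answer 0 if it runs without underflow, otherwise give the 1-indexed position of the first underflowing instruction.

75   → [75]
-4   → [75, -4]
+    → [71]
65   → [71, 65]
dup  → [71, 65, 65]
rot  → [65, 65, 71]
-    → [65, -6]
-    → [71]
10   → [71, 10]
swap → [10, 71]
drop → [10]
drop → []
11   → [11]
drop → []
-6   → [-6]
dup  → [-6, -6]
dup  → [-6, -6, -6]
dup  → [-6, -6, -6, -6]
swap → [-6, -6, -6, -6]
-    → [-6, -6, 0]

0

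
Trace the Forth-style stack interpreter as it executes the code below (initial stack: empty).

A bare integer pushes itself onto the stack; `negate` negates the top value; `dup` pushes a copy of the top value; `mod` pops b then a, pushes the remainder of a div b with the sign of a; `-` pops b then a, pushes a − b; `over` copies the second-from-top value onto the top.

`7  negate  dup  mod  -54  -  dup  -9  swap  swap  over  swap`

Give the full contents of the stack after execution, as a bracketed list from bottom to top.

[54, 54, 54, -9]

7       [7]
negate  [-7]
dup     [-7, -7]
mod     [0]
-54     [0, -54]
-       [54]
dup     [54, 54]
-9      [54, 54, -9]
swap    [54, -9, 54]
swap    [54, 54, -9]
over    [54, 54, -9, 54]
swap    [54, 54, 54, -9]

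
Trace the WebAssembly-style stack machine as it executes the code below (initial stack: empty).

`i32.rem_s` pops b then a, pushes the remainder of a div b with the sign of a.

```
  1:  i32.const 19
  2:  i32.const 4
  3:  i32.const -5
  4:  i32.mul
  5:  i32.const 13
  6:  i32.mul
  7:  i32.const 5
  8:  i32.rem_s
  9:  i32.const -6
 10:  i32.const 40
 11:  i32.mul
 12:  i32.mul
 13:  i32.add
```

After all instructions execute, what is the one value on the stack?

19

i32.const 19 : [19]
i32.const 4  : [19, 4]
i32.const -5 : [19, 4, -5]
i32.mul      : [19, -20]
i32.const 13 : [19, -20, 13]
i32.mul      : [19, -260]
i32.const 5  : [19, -260, 5]
i32.rem_s    : [19, 0]
i32.const -6 : [19, 0, -6]
i32.const 40 : [19, 0, -6, 40]
i32.mul      : [19, 0, -240]
i32.mul      : [19, 0]
i32.add      : [19]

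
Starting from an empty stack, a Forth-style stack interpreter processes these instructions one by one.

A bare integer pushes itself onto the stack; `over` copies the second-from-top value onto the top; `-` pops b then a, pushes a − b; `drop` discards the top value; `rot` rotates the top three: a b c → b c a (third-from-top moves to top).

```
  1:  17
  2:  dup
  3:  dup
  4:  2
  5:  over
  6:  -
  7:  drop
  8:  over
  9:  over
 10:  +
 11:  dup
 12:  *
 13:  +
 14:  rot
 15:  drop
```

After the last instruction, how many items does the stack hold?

2

17   → 17
dup  → 17 17
dup  → 17 17 17
2    → 17 17 17 2
over → 17 17 17 2 17
-    → 17 17 17 -15
drop → 17 17 17
over → 17 17 17 17
over → 17 17 17 17 17
+    → 17 17 17 34
dup  → 17 17 17 34 34
*    → 17 17 17 1156
+    → 17 17 1173
rot  → 17 1173 17
drop → 17 1173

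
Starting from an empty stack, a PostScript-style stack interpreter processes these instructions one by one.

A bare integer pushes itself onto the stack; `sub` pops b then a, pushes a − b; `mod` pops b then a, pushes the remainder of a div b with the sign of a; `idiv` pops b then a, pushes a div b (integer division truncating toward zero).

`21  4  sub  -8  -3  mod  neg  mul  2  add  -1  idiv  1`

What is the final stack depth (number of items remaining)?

2

21    [21]
4     [21, 4]
sub   [17]
-8    [17, -8]
-3    [17, -8, -3]
mod   [17, -2]
neg   [17, 2]
mul   [34]
2     [34, 2]
add   [36]
-1    [36, -1]
idiv  [-36]
1     [-36, 1]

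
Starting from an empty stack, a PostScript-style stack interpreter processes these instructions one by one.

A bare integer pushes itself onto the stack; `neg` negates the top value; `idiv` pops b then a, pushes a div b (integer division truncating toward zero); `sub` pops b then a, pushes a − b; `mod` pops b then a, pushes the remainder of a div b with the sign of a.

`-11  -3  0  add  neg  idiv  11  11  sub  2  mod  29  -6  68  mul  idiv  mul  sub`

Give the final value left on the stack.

-11  -> [-11]
-3   -> [-11, -3]
0    -> [-11, -3, 0]
add  -> [-11, -3]
neg  -> [-11, 3]
idiv -> [-3]
11   -> [-3, 11]
11   -> [-3, 11, 11]
sub  -> [-3, 0]
2    -> [-3, 0, 2]
mod  -> [-3, 0]
29   -> [-3, 0, 29]
-6   -> [-3, 0, 29, -6]
68   -> [-3, 0, 29, -6, 68]
mul  -> [-3, 0, 29, -408]
idiv -> [-3, 0, 0]
mul  -> [-3, 0]
sub  -> [-3]

-3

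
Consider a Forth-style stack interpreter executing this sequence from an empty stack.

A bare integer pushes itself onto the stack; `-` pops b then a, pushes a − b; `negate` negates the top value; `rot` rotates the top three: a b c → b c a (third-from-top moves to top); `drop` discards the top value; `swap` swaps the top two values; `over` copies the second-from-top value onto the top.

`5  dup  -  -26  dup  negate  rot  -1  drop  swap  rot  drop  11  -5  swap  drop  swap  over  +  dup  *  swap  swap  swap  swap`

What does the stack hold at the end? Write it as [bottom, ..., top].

[0, -5, 441]

5       5
dup     5 5
-       0
-26     0 -26
dup     0 -26 -26
negate  0 -26 26
rot     -26 26 0
-1      -26 26 0 -1
drop    -26 26 0
swap    -26 0 26
rot     0 26 -26
drop    0 26
11      0 26 11
-5      0 26 11 -5
swap    0 26 -5 11
drop    0 26 -5
swap    0 -5 26
over    0 -5 26 -5
+       0 -5 21
dup     0 -5 21 21
*       0 -5 441
swap    0 441 -5
swap    0 -5 441
swap    0 441 -5
swap    0 -5 441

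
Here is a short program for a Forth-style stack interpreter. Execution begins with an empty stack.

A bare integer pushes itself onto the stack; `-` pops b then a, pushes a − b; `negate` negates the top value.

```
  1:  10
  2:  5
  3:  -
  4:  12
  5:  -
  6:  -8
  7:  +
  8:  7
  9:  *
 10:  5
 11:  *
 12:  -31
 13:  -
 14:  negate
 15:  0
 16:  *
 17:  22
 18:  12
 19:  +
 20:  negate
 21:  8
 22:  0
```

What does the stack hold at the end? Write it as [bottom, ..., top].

10     -> 10
5      -> 10 5
-      -> 5
12     -> 5 12
-      -> -7
-8     -> -7 -8
+      -> -15
7      -> -15 7
*      -> -105
5      -> -105 5
*      -> -525
-31    -> -525 -31
-      -> -494
negate -> 494
0      -> 494 0
*      -> 0
22     -> 0 22
12     -> 0 22 12
+      -> 0 34
negate -> 0 -34
8      -> 0 -34 8
0      -> 0 -34 8 0

[0, -34, 8, 0]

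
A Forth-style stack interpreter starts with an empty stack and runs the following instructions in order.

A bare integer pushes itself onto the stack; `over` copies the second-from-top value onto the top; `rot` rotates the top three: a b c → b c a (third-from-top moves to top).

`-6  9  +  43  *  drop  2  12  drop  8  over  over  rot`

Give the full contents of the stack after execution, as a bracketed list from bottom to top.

[2, 2, 8, 8]

-6   → -6
9    → -6 9
+    → 3
43   → 3 43
*    → 129
drop → (empty)
2    → 2
12   → 2 12
drop → 2
8    → 2 8
over → 2 8 2
over → 2 8 2 8
rot  → 2 2 8 8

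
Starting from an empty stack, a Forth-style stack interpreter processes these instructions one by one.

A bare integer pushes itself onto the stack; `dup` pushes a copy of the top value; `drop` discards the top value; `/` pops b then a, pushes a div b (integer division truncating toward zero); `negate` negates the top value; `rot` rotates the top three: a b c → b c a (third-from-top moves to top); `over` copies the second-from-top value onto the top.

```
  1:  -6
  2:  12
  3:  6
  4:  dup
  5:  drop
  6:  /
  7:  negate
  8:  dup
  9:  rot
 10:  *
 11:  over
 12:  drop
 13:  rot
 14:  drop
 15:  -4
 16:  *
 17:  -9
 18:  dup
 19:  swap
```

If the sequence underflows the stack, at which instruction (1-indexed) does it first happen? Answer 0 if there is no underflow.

-6     → [-6]
12     → [-6, 12]
6      → [-6, 12, 6]
dup    → [-6, 12, 6, 6]
drop   → [-6, 12, 6]
/      → [-6, 2]
negate → [-6, -2]
dup    → [-6, -2, -2]
rot    → [-2, -2, -6]
*      → [-2, 12]
over   → [-2, 12, -2]
drop   → [-2, 12]
rot  — needs 3 operands, stack has 2 → underflow

13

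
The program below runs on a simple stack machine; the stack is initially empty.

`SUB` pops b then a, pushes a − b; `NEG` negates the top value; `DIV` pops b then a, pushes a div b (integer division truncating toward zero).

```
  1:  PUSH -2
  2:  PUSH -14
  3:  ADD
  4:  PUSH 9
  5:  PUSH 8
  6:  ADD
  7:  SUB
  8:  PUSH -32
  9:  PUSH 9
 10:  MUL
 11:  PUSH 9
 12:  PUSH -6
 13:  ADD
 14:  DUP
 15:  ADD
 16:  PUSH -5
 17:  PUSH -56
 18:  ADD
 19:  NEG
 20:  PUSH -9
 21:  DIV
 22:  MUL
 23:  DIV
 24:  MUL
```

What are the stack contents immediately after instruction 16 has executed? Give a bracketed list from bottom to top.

PUSH -2  : [-2]
PUSH -14 : [-2, -14]
ADD      : [-16]
PUSH 9   : [-16, 9]
PUSH 8   : [-16, 9, 8]
ADD      : [-16, 17]
SUB      : [-33]
PUSH -32 : [-33, -32]
PUSH 9   : [-33, -32, 9]
MUL      : [-33, -288]
PUSH 9   : [-33, -288, 9]
PUSH -6  : [-33, -288, 9, -6]
ADD      : [-33, -288, 3]
DUP      : [-33, -288, 3, 3]
ADD      : [-33, -288, 6]
PUSH -5  : [-33, -288, 6, -5]

[-33, -288, 6, -5]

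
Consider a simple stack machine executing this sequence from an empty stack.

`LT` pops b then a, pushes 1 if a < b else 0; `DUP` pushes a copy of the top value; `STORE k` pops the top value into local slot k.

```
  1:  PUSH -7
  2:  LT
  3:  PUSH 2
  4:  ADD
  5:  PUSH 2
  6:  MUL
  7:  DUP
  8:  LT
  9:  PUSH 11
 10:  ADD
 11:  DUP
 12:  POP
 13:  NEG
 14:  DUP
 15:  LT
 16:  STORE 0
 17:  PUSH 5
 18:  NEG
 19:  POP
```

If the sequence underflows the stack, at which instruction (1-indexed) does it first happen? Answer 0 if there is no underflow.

PUSH -7 : [-7]
LT  — needs 2 operands, stack has 1 → underflow

2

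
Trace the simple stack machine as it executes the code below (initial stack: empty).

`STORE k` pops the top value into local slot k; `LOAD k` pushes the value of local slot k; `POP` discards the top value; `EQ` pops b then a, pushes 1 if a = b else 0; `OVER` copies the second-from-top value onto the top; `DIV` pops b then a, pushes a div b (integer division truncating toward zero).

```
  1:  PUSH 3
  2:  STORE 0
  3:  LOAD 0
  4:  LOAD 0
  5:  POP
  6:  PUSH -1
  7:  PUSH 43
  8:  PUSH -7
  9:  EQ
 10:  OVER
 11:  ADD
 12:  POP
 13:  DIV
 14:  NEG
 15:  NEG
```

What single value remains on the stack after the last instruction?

-3

PUSH 3   [3]
STORE 0  []
LOAD 0   [3]
LOAD 0   [3, 3]
POP      [3]
PUSH -1  [3, -1]
PUSH 43  [3, -1, 43]
PUSH -7  [3, -1, 43, -7]
EQ       [3, -1, 0]
OVER     [3, -1, 0, -1]
ADD      [3, -1, -1]
POP      [3, -1]
DIV      [-3]
NEG      [3]
NEG      [-3]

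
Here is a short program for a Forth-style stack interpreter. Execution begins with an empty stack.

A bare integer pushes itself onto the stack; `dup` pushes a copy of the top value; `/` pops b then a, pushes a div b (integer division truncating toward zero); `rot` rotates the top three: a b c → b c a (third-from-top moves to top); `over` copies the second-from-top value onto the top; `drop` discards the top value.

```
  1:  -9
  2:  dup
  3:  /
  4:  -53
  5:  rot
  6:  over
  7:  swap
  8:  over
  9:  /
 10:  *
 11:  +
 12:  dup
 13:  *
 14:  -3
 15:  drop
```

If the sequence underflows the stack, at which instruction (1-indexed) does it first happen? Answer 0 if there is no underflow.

5

-9  : [-9]
dup : [-9, -9]
/   : [1]
-53 : [1, -53]
rot  — needs 3 operands, stack has 2 → underflow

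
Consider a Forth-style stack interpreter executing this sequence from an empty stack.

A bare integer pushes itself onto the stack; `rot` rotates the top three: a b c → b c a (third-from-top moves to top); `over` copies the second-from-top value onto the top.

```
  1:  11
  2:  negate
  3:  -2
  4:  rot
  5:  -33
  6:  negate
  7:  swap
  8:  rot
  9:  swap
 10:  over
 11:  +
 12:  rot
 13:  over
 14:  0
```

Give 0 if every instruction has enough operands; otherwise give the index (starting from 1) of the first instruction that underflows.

4

11     : [11]
negate : [-11]
-2     : [-11, -2]
rot  — needs 3 operands, stack has 2 → underflow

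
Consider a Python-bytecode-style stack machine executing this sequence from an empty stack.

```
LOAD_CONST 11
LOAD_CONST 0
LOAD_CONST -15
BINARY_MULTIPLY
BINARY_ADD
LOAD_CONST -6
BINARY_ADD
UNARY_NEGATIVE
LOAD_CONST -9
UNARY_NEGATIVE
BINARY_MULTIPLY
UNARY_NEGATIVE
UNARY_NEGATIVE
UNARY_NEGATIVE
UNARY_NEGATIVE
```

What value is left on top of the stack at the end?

-45

LOAD_CONST 11   -> 11
LOAD_CONST 0    -> 11 0
LOAD_CONST -15  -> 11 0 -15
BINARY_MULTIPLY -> 11 0
BINARY_ADD      -> 11
LOAD_CONST -6   -> 11 -6
BINARY_ADD      -> 5
UNARY_NEGATIVE  -> -5
LOAD_CONST -9   -> -5 -9
UNARY_NEGATIVE  -> -5 9
BINARY_MULTIPLY -> -45
UNARY_NEGATIVE  -> 45
UNARY_NEGATIVE  -> -45
UNARY_NEGATIVE  -> 45
UNARY_NEGATIVE  -> -45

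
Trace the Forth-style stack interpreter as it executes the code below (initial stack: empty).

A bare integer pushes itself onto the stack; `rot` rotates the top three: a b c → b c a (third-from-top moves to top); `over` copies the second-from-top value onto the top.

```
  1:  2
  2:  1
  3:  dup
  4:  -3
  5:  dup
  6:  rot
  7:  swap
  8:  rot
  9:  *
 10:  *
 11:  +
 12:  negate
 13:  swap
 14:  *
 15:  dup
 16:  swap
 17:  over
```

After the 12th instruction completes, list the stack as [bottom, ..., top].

[2, -10]

2      : 2
1      : 2 1
dup    : 2 1 1
-3     : 2 1 1 -3
dup    : 2 1 1 -3 -3
rot    : 2 1 -3 -3 1
swap   : 2 1 -3 1 -3
rot    : 2 1 1 -3 -3
*      : 2 1 1 9
*      : 2 1 9
+      : 2 10
negate : 2 -10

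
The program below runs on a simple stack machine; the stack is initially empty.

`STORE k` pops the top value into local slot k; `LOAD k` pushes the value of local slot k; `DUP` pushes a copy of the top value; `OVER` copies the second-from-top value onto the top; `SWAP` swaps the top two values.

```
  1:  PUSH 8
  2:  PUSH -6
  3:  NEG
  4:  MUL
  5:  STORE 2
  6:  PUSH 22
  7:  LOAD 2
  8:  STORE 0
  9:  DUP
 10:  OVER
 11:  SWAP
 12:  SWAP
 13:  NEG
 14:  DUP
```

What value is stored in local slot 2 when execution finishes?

48

PUSH 8  -> [8]
PUSH -6 -> [8, -6]
NEG     -> [8, 6]
MUL     -> [48]
STORE 2 -> []
PUSH 22 -> [22]
LOAD 2  -> [22, 48]
STORE 0 -> [22]
DUP     -> [22, 22]
OVER    -> [22, 22, 22]
SWAP    -> [22, 22, 22]
SWAP    -> [22, 22, 22]
NEG     -> [22, 22, -22]
DUP     -> [22, 22, -22, -22]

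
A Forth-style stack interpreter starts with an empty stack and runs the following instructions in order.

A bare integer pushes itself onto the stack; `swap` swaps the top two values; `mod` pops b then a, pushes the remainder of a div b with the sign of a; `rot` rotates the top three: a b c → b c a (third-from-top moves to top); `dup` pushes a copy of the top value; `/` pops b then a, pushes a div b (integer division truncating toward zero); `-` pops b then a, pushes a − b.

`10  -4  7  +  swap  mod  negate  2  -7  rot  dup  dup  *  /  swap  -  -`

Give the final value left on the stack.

10     -> [10]
-4     -> [10, -4]
7      -> [10, -4, 7]
+      -> [10, 3]
swap   -> [3, 10]
mod    -> [3]
negate -> [-3]
2      -> [-3, 2]
-7     -> [-3, 2, -7]
rot    -> [2, -7, -3]
dup    -> [2, -7, -3, -3]
dup    -> [2, -7, -3, -3, -3]
*      -> [2, -7, -3, 9]
/      -> [2, -7, 0]
swap   -> [2, 0, -7]
-      -> [2, 7]
-      -> [-5]

-5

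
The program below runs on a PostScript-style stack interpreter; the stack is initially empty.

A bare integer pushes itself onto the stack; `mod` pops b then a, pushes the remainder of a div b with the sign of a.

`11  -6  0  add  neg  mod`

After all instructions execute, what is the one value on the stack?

5

11   [11]
-6   [11, -6]
0    [11, -6, 0]
add  [11, -6]
neg  [11, 6]
mod  [5]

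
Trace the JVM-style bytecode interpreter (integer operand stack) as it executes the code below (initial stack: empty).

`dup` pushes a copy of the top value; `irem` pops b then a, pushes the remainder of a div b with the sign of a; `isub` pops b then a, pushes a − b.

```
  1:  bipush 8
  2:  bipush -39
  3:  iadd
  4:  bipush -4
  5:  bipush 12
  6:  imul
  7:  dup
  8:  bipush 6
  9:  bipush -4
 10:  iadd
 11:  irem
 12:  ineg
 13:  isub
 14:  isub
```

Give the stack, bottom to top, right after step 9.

bipush 8   -> 8
bipush -39 -> 8 -39
iadd       -> -31
bipush -4  -> -31 -4
bipush 12  -> -31 -4 12
imul       -> -31 -48
dup        -> -31 -48 -48
bipush 6   -> -31 -48 -48 6
bipush -4  -> -31 -48 -48 6 -4

[-31, -48, -48, 6, -4]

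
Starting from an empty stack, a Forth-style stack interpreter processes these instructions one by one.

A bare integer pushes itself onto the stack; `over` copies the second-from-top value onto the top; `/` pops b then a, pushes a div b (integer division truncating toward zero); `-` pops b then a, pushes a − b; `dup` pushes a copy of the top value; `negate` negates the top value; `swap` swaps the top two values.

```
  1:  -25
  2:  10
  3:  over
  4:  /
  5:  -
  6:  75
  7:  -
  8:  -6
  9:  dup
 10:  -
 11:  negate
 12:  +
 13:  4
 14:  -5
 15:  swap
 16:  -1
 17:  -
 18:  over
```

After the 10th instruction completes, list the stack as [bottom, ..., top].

[-100, 0]

-25  → [-25]
10   → [-25, 10]
over → [-25, 10, -25]
/    → [-25, 0]
-    → [-25]
75   → [-25, 75]
-    → [-100]
-6   → [-100, -6]
dup  → [-100, -6, -6]
-    → [-100, 0]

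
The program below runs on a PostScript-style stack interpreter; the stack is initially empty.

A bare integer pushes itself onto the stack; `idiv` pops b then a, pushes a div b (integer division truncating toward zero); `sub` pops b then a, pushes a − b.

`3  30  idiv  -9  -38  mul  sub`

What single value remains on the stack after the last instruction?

3    : [3]
30   : [3, 30]
idiv : [0]
-9   : [0, -9]
-38  : [0, -9, -38]
mul  : [0, 342]
sub  : [-342]

-342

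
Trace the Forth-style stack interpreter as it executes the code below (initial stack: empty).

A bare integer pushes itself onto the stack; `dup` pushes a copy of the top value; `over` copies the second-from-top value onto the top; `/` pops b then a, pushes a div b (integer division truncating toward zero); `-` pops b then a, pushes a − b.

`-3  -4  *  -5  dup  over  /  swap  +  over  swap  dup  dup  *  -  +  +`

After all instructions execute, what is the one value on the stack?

-3    [-3]
-4    [-3, -4]
*     [12]
-5    [12, -5]
dup   [12, -5, -5]
over  [12, -5, -5, -5]
/     [12, -5, 1]
swap  [12, 1, -5]
+     [12, -4]
over  [12, -4, 12]
swap  [12, 12, -4]
dup   [12, 12, -4, -4]
dup   [12, 12, -4, -4, -4]
*     [12, 12, -4, 16]
-     [12, 12, -20]
+     [12, -8]
+     [4]

4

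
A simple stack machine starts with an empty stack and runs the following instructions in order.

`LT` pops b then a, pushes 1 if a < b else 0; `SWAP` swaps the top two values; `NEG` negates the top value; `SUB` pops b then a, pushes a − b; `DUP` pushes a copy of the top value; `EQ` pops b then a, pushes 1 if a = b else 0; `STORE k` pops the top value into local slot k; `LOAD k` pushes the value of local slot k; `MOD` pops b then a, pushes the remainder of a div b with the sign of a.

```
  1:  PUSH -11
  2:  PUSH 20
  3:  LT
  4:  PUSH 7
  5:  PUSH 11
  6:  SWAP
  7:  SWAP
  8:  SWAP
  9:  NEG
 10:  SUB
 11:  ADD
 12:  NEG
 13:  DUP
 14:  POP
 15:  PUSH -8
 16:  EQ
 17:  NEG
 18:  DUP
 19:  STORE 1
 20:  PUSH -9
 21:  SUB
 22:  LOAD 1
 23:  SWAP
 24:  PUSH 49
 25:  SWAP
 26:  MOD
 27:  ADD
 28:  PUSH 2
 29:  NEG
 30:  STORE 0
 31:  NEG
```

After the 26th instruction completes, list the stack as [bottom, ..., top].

[0, 4]

PUSH -11 : [-11]
PUSH 20  : [-11, 20]
LT       : [1]
PUSH 7   : [1, 7]
PUSH 11  : [1, 7, 11]
SWAP     : [1, 11, 7]
SWAP     : [1, 7, 11]
SWAP     : [1, 11, 7]
NEG      : [1, 11, -7]
SUB      : [1, 18]
ADD      : [19]
NEG      : [-19]
DUP      : [-19, -19]
POP      : [-19]
PUSH -8  : [-19, -8]
EQ       : [0]
NEG      : [0]
DUP      : [0, 0]
STORE 1  : [0]
PUSH -9  : [0, -9]
SUB      : [9]
LOAD 1   : [9, 0]
SWAP     : [0, 9]
PUSH 49  : [0, 9, 49]
SWAP     : [0, 49, 9]
MOD      : [0, 4]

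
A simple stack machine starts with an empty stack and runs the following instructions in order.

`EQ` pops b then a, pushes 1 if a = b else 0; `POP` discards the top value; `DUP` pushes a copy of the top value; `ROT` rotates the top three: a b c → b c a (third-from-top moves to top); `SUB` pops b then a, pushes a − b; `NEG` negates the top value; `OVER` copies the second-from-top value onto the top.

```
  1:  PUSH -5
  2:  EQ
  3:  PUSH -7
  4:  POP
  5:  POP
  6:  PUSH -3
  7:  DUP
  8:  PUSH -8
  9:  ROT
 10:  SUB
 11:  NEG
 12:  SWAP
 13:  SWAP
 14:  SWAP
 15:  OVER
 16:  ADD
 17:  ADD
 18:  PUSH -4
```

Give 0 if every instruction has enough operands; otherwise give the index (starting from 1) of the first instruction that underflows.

2

PUSH -5 → -5
EQ  — needs 2 operands, stack has 1 → underflow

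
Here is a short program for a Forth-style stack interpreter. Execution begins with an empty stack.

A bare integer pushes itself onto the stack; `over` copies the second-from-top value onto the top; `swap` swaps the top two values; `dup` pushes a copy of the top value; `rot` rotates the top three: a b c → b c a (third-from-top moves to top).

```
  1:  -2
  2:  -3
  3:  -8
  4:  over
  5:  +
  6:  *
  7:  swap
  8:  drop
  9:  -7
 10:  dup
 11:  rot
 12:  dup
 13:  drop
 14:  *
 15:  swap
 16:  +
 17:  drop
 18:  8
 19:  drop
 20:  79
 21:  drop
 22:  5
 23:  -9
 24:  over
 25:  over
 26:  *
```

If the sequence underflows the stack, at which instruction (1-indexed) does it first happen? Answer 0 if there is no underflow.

-2   → [-2]
-3   → [-2, -3]
-8   → [-2, -3, -8]
over → [-2, -3, -8, -3]
+    → [-2, -3, -11]
*    → [-2, 33]
swap → [33, -2]
drop → [33]
-7   → [33, -7]
dup  → [33, -7, -7]
rot  → [-7, -7, 33]
dup  → [-7, -7, 33, 33]
drop → [-7, -7, 33]
*    → [-7, -231]
swap → [-231, -7]
+    → [-238]
drop → []
8    → [8]
drop → []
79   → [79]
drop → []
5    → [5]
-9   → [5, -9]
over → [5, -9, 5]
over → [5, -9, 5, -9]
*    → [5, -9, -45]

0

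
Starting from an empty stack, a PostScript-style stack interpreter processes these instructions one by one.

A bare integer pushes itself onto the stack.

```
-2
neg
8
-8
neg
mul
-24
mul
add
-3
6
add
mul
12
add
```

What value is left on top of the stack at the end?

-2  -> -2
neg -> 2
8   -> 2 8
-8  -> 2 8 -8
neg -> 2 8 8
mul -> 2 64
-24 -> 2 64 -24
mul -> 2 -1536
add -> -1534
-3  -> -1534 -3
6   -> -1534 -3 6
add -> -1534 3
mul -> -4602
12  -> -4602 12
add -> -4590

-4590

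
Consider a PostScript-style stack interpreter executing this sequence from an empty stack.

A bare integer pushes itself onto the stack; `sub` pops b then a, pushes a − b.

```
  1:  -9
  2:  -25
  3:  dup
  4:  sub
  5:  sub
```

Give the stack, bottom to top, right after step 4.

-9  : -9
-25 : -9 -25
dup : -9 -25 -25
sub : -9 0

[-9, 0]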